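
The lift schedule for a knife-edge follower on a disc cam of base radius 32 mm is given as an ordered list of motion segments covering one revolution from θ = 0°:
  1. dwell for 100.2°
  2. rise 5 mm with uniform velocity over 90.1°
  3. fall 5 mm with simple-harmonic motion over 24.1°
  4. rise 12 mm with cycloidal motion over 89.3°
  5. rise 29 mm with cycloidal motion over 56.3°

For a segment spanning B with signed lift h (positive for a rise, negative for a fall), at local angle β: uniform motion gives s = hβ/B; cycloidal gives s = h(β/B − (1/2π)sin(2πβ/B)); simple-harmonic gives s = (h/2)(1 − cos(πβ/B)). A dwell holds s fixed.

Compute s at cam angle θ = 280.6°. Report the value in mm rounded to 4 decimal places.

seg 1 [0°–100.2°] dwell: s stays 0.0000
seg 2 [100.2°–190.3°] uniform, h=5: full span → s += 5 → s = 5.0000
seg 3 [190.3°–214.4°] simple-harmonic, h=-5: full span → s += -5 → s = 0.0000
seg 4 [214.4°–303.7°] cycloidal, h=12: θ=280.6° here. β=66.2, B=89.3. 12·(0.7413 − sin(2π·0.7413)/(2π)) = 10.8029 → s = 10.8029

10.8029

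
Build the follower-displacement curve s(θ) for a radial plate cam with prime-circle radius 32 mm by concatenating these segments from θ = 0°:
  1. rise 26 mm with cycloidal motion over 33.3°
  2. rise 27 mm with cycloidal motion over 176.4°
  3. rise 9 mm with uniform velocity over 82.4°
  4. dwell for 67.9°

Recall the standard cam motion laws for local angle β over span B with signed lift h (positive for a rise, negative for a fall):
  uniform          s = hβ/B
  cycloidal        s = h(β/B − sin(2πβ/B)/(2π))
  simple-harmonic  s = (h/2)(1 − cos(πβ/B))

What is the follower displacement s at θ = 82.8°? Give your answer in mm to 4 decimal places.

seg 1 [0°–33.3°] cycloidal, h=26: full span → s += 26 → s = 26.0000
seg 2 [33.3°–209.7°] cycloidal, h=27: θ=82.8° here. β=49.5, B=176.4. 27·(0.2806 − sin(2π·0.2806)/(2π)) = 3.3586 → s = 29.3586

29.3586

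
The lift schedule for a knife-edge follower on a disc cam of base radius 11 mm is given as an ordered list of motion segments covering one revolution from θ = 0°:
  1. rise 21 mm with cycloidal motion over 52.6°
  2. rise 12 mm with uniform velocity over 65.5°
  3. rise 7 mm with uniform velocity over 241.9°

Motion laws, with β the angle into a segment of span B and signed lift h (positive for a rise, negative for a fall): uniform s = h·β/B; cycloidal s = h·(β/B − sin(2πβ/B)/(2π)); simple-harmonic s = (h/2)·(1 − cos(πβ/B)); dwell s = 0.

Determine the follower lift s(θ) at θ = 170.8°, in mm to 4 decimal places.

seg 1 [0°–52.6°] cycloidal, h=21: full span → s += 21 → s = 21.0000
seg 2 [52.6°–118.1°] uniform, h=12: full span → s += 12 → s = 33.0000
seg 3 [118.1°–360°] uniform, h=7: θ=170.8° here. β=52.7, B=241.9. 7·52.7/241.9 = 1.5250 → s = 34.5250

34.5250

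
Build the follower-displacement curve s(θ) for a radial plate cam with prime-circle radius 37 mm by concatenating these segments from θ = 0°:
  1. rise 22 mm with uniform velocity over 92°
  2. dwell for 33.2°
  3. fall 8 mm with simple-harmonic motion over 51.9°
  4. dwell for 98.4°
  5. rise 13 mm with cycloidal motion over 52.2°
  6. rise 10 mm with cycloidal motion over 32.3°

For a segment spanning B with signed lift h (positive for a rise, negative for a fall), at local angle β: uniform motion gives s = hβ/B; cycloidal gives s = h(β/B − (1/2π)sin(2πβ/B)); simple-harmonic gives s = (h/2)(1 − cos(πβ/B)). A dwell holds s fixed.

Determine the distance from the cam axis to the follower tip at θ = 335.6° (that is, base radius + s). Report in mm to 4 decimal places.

seg 1 [0°–92°] uniform, h=22: full span → s += 22 → s = 22.0000
seg 2 [92°–125.2°] dwell: s stays 22.0000
seg 3 [125.2°–177.1°] simple-harmonic, h=-8: full span → s += -8 → s = 14.0000
seg 4 [177.1°–275.5°] dwell: s stays 14.0000
seg 5 [275.5°–327.7°] cycloidal, h=13: full span → s += 13 → s = 27.0000
seg 6 [327.7°–360°] cycloidal, h=10: θ=335.6° here. β=7.9, B=32.3. 10·(0.2446 − sin(2π·0.2446)/(2π)) = 0.8552 → s = 27.8552
radial distance = base radius + s = 37 + 27.8552 = 64.8552

64.8552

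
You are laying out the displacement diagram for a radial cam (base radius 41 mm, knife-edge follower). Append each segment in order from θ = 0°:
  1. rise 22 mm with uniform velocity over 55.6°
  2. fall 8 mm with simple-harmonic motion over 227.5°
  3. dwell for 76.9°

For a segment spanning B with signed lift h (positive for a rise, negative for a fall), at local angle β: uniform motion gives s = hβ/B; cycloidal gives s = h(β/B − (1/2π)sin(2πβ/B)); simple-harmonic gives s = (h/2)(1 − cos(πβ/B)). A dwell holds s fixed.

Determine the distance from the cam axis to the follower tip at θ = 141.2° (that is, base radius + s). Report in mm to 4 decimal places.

seg 1 [0°–55.6°] uniform, h=22: full span → s += 22 → s = 22.0000
seg 2 [55.6°–283.1°] simple-harmonic, h=-8: θ=141.2° here. β=85.6, B=227.5. -8/2·(1 − cos(π·0.3763)) = -2.4840 → s = 19.5160
radial distance = base radius + s = 41 + 19.5160 = 60.5160

60.5160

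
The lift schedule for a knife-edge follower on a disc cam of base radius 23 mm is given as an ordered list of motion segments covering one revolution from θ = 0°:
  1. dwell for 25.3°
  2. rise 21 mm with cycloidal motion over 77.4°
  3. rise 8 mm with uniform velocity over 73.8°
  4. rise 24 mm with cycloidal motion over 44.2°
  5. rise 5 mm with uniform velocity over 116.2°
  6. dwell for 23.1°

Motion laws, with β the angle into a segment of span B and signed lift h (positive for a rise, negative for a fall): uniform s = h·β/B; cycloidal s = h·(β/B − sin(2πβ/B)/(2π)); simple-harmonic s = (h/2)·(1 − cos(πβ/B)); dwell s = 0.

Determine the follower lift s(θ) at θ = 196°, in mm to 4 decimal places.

seg 1 [0°–25.3°] dwell: s stays 0.0000
seg 2 [25.3°–102.7°] cycloidal, h=21: full span → s += 21 → s = 21.0000
seg 3 [102.7°–176.5°] uniform, h=8: full span → s += 8 → s = 29.0000
seg 4 [176.5°–220.7°] cycloidal, h=24: θ=196° here. β=19.5, B=44.2. 24·(0.4412 − sin(2π·0.4412)/(2π)) = 9.2084 → s = 38.2084

38.2084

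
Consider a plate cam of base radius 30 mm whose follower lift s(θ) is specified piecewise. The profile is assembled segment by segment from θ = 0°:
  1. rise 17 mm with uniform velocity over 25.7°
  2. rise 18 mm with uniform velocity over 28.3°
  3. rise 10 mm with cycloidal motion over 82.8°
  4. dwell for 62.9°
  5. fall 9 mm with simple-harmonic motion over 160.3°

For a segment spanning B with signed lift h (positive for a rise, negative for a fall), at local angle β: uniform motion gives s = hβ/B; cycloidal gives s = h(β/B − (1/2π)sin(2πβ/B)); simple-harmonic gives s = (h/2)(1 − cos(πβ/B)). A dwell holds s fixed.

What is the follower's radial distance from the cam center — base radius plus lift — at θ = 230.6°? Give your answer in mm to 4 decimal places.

seg 1 [0°–25.7°] uniform, h=17: full span → s += 17 → s = 17.0000
seg 2 [25.7°–54°] uniform, h=18: full span → s += 18 → s = 35.0000
seg 3 [54°–136.8°] cycloidal, h=10: full span → s += 10 → s = 45.0000
seg 4 [136.8°–199.7°] dwell: s stays 45.0000
seg 5 [199.7°–360°] simple-harmonic, h=-9: θ=230.6° here. β=30.9, B=160.3. -9/2·(1 − cos(π·0.1928)) = -0.8002 → s = 44.1998
radial distance = base radius + s = 30 + 44.1998 = 74.1998

74.1998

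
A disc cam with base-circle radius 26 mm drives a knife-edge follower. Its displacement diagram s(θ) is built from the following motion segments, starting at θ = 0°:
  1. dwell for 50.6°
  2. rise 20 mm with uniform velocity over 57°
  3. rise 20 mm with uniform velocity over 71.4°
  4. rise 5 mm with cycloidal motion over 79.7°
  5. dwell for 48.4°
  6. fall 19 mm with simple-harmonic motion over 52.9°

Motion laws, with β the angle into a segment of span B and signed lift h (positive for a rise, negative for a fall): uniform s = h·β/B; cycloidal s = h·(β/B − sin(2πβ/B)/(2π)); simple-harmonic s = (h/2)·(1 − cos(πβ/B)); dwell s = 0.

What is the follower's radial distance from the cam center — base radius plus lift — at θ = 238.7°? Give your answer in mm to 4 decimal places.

seg 1 [0°–50.6°] dwell: s stays 0.0000
seg 2 [50.6°–107.6°] uniform, h=20: full span → s += 20 → s = 20.0000
seg 3 [107.6°–179°] uniform, h=20: full span → s += 20 → s = 40.0000
seg 4 [179°–258.7°] cycloidal, h=5: θ=238.7° here. β=59.7, B=79.7. 5·(0.7491 − sin(2π·0.7491)/(2π)) = 4.5411 → s = 44.5411
radial distance = base radius + s = 26 + 44.5411 = 70.5411

70.5411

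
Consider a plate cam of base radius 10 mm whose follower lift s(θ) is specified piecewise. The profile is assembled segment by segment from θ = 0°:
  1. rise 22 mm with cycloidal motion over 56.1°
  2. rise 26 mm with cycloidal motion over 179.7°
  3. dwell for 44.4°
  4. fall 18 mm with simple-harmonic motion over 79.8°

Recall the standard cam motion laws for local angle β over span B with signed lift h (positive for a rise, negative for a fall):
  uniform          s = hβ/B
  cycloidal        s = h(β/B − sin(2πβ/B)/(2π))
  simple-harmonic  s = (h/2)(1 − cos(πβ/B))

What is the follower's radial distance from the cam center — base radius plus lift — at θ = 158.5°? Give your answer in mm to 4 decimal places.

seg 1 [0°–56.1°] cycloidal, h=22: full span → s += 22 → s = 22.0000
seg 2 [56.1°–235.8°] cycloidal, h=26: θ=158.5° here. β=102.4, B=179.7. 26·(0.5698 − sin(2π·0.5698)/(2π)) = 16.5739 → s = 38.5739
radial distance = base radius + s = 10 + 38.5739 = 48.5739

48.5739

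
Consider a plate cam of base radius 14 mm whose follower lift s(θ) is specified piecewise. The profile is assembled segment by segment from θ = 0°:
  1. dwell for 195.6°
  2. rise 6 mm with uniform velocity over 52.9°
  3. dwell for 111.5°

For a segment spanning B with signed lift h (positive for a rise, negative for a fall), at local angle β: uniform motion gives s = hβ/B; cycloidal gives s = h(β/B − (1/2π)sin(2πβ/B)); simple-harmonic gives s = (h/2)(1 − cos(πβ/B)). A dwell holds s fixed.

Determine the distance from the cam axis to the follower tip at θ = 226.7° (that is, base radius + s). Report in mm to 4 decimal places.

seg 1 [0°–195.6°] dwell: s stays 0.0000
seg 2 [195.6°–248.5°] uniform, h=6: θ=226.7° here. β=31.1, B=52.9. 6·31.1/52.9 = 3.5274 → s = 3.5274
radial distance = base radius + s = 14 + 3.5274 = 17.5274

17.5274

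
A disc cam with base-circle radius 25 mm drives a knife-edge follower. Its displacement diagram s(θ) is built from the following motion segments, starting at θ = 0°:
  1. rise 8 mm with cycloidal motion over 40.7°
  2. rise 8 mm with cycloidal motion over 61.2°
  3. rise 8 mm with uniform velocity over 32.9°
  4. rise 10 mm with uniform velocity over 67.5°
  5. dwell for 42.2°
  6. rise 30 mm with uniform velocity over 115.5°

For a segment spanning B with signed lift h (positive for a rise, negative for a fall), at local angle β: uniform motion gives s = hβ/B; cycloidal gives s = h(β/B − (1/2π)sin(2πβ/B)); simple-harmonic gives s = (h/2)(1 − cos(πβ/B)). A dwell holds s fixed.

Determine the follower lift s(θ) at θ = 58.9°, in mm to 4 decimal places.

seg 1 [0°–40.7°] cycloidal, h=8: full span → s += 8 → s = 8.0000
seg 2 [40.7°–101.9°] cycloidal, h=8: θ=58.9° here. β=18.2, B=61.2. 8·(0.2974 − sin(2π·0.2974)/(2π)) = 1.1619 → s = 9.1619

9.1619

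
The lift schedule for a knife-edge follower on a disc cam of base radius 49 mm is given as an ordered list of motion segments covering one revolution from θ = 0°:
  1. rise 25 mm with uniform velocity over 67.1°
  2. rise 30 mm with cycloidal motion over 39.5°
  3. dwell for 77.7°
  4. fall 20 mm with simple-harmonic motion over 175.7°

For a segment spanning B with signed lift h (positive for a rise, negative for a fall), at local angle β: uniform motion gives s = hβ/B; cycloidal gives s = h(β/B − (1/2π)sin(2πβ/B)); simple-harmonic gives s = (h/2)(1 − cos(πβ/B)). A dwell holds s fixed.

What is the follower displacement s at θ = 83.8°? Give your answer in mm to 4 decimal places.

seg 1 [0°–67.1°] uniform, h=25: full span → s += 25 → s = 25.0000
seg 2 [67.1°–106.6°] cycloidal, h=30: θ=83.8° here. β=16.7, B=39.5. 30·(0.4228 − sin(2π·0.4228)/(2π)) = 10.4569 → s = 35.4569

35.4569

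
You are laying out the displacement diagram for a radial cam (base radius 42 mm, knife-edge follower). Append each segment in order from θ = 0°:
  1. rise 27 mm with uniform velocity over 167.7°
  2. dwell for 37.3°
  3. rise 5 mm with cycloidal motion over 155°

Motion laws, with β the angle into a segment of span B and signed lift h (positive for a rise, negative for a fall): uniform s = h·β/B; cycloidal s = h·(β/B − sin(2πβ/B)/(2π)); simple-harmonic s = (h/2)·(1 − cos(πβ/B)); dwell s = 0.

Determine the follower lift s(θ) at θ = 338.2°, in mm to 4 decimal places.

seg 1 [0°–167.7°] uniform, h=27: full span → s += 27 → s = 27.0000
seg 2 [167.7°–205°] dwell: s stays 27.0000
seg 3 [205°–360°] cycloidal, h=5: θ=338.2° here. β=133.2, B=155. 5·(0.8594 − sin(2π·0.8594)/(2π)) = 4.9120 → s = 31.9120

31.9120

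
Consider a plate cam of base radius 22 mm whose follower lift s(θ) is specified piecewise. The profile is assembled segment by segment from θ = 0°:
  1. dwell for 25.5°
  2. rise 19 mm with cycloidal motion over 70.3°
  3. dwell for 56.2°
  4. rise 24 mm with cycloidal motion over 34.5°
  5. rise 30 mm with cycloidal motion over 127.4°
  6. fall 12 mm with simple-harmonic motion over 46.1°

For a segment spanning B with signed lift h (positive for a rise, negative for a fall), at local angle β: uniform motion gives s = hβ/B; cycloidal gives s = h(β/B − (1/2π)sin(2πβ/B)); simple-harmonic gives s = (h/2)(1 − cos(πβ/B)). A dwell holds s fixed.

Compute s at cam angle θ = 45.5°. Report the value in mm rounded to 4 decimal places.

seg 1 [0°–25.5°] dwell: s stays 0.0000
seg 2 [25.5°–95.8°] cycloidal, h=19: θ=45.5° here. β=20, B=70.3. 19·(0.2845 − sin(2π·0.2845)/(2π)) = 2.4522 → s = 2.4522

2.4522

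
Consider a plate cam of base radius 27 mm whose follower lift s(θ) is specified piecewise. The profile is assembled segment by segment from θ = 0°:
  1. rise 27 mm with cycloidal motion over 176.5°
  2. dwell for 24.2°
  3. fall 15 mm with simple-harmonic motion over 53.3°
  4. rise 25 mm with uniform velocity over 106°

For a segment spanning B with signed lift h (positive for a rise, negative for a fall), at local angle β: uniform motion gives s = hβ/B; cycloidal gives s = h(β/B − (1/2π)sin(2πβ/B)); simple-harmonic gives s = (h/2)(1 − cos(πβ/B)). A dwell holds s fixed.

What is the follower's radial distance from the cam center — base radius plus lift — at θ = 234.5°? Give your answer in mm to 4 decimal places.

seg 1 [0°–176.5°] cycloidal, h=27: full span → s += 27 → s = 27.0000
seg 2 [176.5°–200.7°] dwell: s stays 27.0000
seg 3 [200.7°–254°] simple-harmonic, h=-15: θ=234.5° here. β=33.8, B=53.3. -15/2·(1 − cos(π·0.6341)) = -10.5680 → s = 16.4320
radial distance = base radius + s = 27 + 16.4320 = 43.4320

43.4320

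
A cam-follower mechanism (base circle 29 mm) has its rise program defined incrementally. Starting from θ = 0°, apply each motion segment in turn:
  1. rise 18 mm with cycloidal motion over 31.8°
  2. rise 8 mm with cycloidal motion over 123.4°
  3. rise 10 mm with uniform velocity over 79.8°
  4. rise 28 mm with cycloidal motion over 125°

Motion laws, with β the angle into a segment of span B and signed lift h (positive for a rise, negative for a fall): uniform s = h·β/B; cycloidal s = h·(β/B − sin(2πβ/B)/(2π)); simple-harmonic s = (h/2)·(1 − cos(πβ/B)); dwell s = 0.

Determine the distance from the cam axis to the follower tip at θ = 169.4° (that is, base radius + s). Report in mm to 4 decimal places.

seg 1 [0°–31.8°] cycloidal, h=18: full span → s += 18 → s = 18.0000
seg 2 [31.8°–155.2°] cycloidal, h=8: full span → s += 8 → s = 26.0000
seg 3 [155.2°–235°] uniform, h=10: θ=169.4° here. β=14.2, B=79.8. 10·14.2/79.8 = 1.7794 → s = 27.7794
radial distance = base radius + s = 29 + 27.7794 = 56.7794

56.7794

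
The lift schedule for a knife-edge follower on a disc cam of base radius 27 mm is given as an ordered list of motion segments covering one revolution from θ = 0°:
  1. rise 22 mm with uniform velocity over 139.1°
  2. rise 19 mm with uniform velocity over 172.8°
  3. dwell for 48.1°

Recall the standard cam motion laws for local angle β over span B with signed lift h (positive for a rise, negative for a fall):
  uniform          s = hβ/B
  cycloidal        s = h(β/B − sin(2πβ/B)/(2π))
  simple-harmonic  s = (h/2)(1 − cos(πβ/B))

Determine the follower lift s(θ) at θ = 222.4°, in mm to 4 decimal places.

seg 1 [0°–139.1°] uniform, h=22: full span → s += 22 → s = 22.0000
seg 2 [139.1°–311.9°] uniform, h=19: θ=222.4° here. β=83.3, B=172.8. 19·83.3/172.8 = 9.1591 → s = 31.1591

31.1591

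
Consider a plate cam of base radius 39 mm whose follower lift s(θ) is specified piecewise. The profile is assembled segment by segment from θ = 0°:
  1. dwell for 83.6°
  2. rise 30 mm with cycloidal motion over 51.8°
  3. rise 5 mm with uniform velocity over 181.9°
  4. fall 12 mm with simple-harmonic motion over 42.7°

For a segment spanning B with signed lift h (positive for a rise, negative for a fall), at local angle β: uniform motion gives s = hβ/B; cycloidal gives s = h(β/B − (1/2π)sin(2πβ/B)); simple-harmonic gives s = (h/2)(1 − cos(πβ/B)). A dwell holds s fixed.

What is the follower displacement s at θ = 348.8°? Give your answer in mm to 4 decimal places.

seg 1 [0°–83.6°] dwell: s stays 0.0000
seg 2 [83.6°–135.4°] cycloidal, h=30: full span → s += 30 → s = 30.0000
seg 3 [135.4°–317.3°] uniform, h=5: full span → s += 5 → s = 35.0000
seg 4 [317.3°–360°] simple-harmonic, h=-12: θ=348.8° here. β=31.5, B=42.7. -12/2·(1 − cos(π·0.7377)) = -10.0756 → s = 24.9244

24.9244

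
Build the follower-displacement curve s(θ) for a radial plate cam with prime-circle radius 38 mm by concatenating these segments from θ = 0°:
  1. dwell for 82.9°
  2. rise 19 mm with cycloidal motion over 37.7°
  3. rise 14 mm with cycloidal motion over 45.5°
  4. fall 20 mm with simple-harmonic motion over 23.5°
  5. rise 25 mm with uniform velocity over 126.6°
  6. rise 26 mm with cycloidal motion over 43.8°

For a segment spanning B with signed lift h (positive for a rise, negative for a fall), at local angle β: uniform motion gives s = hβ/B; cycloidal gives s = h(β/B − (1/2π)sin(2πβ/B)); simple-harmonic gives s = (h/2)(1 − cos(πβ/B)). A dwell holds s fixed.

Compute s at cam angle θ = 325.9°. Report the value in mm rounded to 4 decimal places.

seg 1 [0°–82.9°] dwell: s stays 0.0000
seg 2 [82.9°–120.6°] cycloidal, h=19: full span → s += 19 → s = 19.0000
seg 3 [120.6°–166.1°] cycloidal, h=14: full span → s += 14 → s = 33.0000
seg 4 [166.1°–189.6°] simple-harmonic, h=-20: full span → s += -20 → s = 13.0000
seg 5 [189.6°–316.2°] uniform, h=25: full span → s += 25 → s = 38.0000
seg 6 [316.2°–360°] cycloidal, h=26: θ=325.9° here. β=9.7, B=43.8. 26·(0.2215 − sin(2π·0.2215)/(2π)) = 1.6863 → s = 39.6863

39.6863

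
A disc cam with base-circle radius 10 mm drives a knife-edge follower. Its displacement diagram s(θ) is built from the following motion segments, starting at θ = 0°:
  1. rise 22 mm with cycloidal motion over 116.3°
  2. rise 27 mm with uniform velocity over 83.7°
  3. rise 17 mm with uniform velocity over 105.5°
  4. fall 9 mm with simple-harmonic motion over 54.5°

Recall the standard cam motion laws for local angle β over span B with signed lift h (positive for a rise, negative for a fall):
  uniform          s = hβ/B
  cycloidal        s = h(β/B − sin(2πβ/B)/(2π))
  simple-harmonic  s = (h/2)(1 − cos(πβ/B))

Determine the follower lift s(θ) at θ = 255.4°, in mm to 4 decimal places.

seg 1 [0°–116.3°] cycloidal, h=22: full span → s += 22 → s = 22.0000
seg 2 [116.3°–200°] uniform, h=27: full span → s += 27 → s = 49.0000
seg 3 [200°–305.5°] uniform, h=17: θ=255.4° here. β=55.4, B=105.5. 17·55.4/105.5 = 8.9270 → s = 57.9270

57.9270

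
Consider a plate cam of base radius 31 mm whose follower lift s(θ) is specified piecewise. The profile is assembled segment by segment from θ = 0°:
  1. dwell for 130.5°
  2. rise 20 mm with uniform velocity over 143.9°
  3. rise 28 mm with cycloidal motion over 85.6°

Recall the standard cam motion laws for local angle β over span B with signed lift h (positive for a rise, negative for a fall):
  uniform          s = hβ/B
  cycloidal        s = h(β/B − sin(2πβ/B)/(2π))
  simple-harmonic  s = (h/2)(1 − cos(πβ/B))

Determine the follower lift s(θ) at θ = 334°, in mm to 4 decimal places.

seg 1 [0°–130.5°] dwell: s stays 0.0000
seg 2 [130.5°–274.4°] uniform, h=20: full span → s += 20 → s = 20.0000
seg 3 [274.4°–360°] cycloidal, h=28: θ=334° here. β=59.6, B=85.6. 28·(0.6963 − sin(2π·0.6963)/(2π)) = 23.7000 → s = 43.7000

43.7000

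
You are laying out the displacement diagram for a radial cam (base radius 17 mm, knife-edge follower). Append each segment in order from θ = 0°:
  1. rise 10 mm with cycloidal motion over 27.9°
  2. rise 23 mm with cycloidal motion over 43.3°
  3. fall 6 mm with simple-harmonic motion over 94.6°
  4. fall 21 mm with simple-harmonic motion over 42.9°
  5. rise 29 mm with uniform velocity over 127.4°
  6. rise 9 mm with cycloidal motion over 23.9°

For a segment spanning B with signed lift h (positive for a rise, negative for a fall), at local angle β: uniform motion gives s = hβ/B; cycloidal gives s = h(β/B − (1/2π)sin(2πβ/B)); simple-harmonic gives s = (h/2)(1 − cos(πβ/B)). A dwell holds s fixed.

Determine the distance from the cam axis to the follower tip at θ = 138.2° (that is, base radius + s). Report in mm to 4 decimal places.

seg 1 [0°–27.9°] cycloidal, h=10: full span → s += 10 → s = 10.0000
seg 2 [27.9°–71.2°] cycloidal, h=23: full span → s += 23 → s = 33.0000
seg 3 [71.2°–165.8°] simple-harmonic, h=-6: θ=138.2° here. β=67, B=94.6. -6/2·(1 − cos(π·0.7082)) = -4.8256 → s = 28.1744
radial distance = base radius + s = 17 + 28.1744 = 45.1744

45.1744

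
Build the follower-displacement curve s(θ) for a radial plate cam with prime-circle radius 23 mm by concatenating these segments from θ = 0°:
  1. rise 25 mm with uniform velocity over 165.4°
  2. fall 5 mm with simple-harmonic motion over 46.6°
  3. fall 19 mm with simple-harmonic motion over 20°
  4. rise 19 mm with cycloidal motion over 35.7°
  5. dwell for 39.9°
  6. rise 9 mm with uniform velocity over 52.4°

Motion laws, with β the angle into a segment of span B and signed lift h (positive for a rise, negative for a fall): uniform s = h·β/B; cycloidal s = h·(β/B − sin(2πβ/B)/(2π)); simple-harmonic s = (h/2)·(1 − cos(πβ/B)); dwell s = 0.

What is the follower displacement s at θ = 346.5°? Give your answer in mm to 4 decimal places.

seg 1 [0°–165.4°] uniform, h=25: full span → s += 25 → s = 25.0000
seg 2 [165.4°–212°] simple-harmonic, h=-5: full span → s += -5 → s = 20.0000
seg 3 [212°–232°] simple-harmonic, h=-19: full span → s += -19 → s = 1.0000
seg 4 [232°–267.7°] cycloidal, h=19: full span → s += 19 → s = 20.0000
seg 5 [267.7°–307.6°] dwell: s stays 20.0000
seg 6 [307.6°–360°] uniform, h=9: θ=346.5° here. β=38.9, B=52.4. 9·38.9/52.4 = 6.6813 → s = 26.6813

26.6813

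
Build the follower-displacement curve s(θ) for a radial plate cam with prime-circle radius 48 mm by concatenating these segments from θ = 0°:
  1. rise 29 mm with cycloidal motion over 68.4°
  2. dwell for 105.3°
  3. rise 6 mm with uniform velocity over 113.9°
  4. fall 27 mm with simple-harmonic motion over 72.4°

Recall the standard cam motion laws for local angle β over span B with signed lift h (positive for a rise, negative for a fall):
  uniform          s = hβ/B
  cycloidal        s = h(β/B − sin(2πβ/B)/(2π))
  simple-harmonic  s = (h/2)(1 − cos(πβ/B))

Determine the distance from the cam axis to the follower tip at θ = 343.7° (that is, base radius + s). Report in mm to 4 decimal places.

seg 1 [0°–68.4°] cycloidal, h=29: full span → s += 29 → s = 29.0000
seg 2 [68.4°–173.7°] dwell: s stays 29.0000
seg 3 [173.7°–287.6°] uniform, h=6: full span → s += 6 → s = 35.0000
seg 4 [287.6°–360°] simple-harmonic, h=-27: θ=343.7° here. β=56.1, B=72.4. -27/2·(1 − cos(π·0.7749)) = -23.7617 → s = 11.2383
radial distance = base radius + s = 48 + 11.2383 = 59.2383

59.2383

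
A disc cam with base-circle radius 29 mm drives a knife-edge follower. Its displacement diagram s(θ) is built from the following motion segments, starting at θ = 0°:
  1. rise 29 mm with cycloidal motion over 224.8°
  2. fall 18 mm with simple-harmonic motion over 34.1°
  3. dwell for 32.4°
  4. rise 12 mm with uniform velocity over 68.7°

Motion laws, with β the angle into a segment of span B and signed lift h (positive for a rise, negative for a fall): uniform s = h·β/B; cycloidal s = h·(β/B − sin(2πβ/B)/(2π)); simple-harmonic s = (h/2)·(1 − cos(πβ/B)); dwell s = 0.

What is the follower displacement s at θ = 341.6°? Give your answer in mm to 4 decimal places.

seg 1 [0°–224.8°] cycloidal, h=29: full span → s += 29 → s = 29.0000
seg 2 [224.8°–258.9°] simple-harmonic, h=-18: full span → s += -18 → s = 11.0000
seg 3 [258.9°–291.3°] dwell: s stays 11.0000
seg 4 [291.3°–360°] uniform, h=12: θ=341.6° here. β=50.3, B=68.7. 12·50.3/68.7 = 8.7860 → s = 19.7860

19.7860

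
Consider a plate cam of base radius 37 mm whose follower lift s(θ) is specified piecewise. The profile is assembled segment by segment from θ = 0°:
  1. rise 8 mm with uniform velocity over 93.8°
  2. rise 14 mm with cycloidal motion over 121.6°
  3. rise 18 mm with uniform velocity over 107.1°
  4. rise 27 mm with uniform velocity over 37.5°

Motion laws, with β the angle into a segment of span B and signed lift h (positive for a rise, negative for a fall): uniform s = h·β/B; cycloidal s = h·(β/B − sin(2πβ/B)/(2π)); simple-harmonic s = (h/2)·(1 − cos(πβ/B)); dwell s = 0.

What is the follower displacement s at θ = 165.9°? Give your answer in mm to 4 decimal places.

seg 1 [0°–93.8°] uniform, h=8: full span → s += 8 → s = 8.0000
seg 2 [93.8°–215.4°] cycloidal, h=14: θ=165.9° here. β=72.1, B=121.6. 14·(0.5929 − sin(2π·0.5929)/(2π)) = 9.5293 → s = 17.5293

17.5293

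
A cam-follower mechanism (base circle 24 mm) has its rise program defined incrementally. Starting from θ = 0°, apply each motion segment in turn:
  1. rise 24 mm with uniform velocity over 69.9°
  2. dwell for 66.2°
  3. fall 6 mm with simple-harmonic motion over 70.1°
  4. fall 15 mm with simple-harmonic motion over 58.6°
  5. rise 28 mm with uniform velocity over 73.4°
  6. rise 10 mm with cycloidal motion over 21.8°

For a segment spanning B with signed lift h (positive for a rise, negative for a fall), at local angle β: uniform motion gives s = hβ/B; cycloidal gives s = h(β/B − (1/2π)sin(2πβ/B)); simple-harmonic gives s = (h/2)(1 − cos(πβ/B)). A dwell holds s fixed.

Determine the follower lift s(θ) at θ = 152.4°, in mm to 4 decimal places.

seg 1 [0°–69.9°] uniform, h=24: full span → s += 24 → s = 24.0000
seg 2 [69.9°–136.1°] dwell: s stays 24.0000
seg 3 [136.1°–206.2°] simple-harmonic, h=-6: θ=152.4° here. β=16.3, B=70.1. -6/2·(1 − cos(π·0.2325)) = -0.7655 → s = 23.2345

23.2345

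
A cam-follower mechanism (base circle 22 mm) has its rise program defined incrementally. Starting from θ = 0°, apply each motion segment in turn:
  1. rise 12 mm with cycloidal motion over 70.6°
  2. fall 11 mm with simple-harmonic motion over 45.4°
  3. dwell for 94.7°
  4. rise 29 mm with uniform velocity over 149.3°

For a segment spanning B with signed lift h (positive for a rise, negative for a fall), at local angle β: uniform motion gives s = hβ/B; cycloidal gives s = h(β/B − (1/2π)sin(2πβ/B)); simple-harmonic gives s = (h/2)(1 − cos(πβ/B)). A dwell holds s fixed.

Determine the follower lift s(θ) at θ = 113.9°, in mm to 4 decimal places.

seg 1 [0°–70.6°] cycloidal, h=12: full span → s += 12 → s = 12.0000
seg 2 [70.6°–116°] simple-harmonic, h=-11: θ=113.9° here. β=43.3, B=45.4. -11/2·(1 − cos(π·0.9537)) = -10.9420 → s = 1.0580

1.0580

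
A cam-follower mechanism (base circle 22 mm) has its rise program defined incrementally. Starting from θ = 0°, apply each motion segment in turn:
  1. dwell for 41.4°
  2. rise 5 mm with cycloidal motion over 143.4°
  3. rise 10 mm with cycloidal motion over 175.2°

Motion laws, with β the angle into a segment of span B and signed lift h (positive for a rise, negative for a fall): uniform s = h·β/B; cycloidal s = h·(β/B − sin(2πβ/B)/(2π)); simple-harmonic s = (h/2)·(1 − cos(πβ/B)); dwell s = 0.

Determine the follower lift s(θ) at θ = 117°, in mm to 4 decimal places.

seg 1 [0°–41.4°] dwell: s stays 0.0000
seg 2 [41.4°–184.8°] cycloidal, h=5: θ=117° here. β=75.6, B=143.4. 5·(0.5272 − sin(2π·0.5272)/(2π)) = 2.7713 → s = 2.7713

2.7713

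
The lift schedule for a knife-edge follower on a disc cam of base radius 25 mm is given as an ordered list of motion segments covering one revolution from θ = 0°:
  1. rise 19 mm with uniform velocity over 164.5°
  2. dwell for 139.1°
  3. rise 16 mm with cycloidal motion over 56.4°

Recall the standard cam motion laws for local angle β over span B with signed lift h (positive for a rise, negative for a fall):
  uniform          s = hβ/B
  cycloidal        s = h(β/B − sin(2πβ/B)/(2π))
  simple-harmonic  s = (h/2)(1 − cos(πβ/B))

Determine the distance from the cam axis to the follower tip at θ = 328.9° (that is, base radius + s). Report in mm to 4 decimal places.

seg 1 [0°–164.5°] uniform, h=19: full span → s += 19 → s = 19.0000
seg 2 [164.5°–303.6°] dwell: s stays 19.0000
seg 3 [303.6°–360°] cycloidal, h=16: θ=328.9° here. β=25.3, B=56.4. 16·(0.4486 − sin(2π·0.4486)/(2π)) = 6.3688 → s = 25.3688
radial distance = base radius + s = 25 + 25.3688 = 50.3688

50.3688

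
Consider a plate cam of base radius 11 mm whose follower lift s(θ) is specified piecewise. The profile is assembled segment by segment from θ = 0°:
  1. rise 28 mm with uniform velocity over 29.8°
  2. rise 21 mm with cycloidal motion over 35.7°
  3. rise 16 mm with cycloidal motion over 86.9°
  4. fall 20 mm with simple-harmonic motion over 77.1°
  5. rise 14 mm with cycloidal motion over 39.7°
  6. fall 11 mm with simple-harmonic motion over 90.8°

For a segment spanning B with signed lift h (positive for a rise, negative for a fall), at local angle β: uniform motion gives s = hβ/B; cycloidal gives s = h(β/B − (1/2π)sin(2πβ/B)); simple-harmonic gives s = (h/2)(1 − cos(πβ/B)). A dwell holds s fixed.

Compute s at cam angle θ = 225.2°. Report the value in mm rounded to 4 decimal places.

seg 1 [0°–29.8°] uniform, h=28: full span → s += 28 → s = 28.0000
seg 2 [29.8°–65.5°] cycloidal, h=21: full span → s += 21 → s = 49.0000
seg 3 [65.5°–152.4°] cycloidal, h=16: full span → s += 16 → s = 65.0000
seg 4 [152.4°–229.5°] simple-harmonic, h=-20: θ=225.2° here. β=72.8, B=77.1. -20/2·(1 − cos(π·0.9442)) = -19.8469 → s = 45.1531

45.1531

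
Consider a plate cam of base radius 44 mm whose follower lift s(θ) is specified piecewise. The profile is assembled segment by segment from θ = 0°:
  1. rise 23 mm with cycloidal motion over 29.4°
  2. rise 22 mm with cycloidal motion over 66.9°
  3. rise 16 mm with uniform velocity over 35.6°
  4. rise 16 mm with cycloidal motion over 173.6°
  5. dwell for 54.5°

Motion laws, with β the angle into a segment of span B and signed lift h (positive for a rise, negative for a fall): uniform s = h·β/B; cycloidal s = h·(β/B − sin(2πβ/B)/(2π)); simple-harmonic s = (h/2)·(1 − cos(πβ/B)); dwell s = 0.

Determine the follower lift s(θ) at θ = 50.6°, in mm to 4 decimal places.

seg 1 [0°–29.4°] cycloidal, h=23: full span → s += 23 → s = 23.0000
seg 2 [29.4°–96.3°] cycloidal, h=22: θ=50.6° here. β=21.2, B=66.9. 22·(0.3169 − sin(2π·0.3169)/(2π)) = 3.7749 → s = 26.7749

26.7749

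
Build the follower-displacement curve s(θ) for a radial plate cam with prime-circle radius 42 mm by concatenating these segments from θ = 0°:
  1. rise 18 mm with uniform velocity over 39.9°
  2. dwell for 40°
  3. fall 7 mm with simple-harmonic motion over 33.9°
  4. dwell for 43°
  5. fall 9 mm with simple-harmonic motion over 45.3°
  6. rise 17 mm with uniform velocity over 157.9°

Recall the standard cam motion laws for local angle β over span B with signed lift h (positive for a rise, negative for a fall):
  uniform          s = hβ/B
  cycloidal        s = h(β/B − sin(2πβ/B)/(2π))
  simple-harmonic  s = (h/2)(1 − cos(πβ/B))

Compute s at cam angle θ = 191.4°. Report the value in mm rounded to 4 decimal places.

seg 1 [0°–39.9°] uniform, h=18: full span → s += 18 → s = 18.0000
seg 2 [39.9°–79.9°] dwell: s stays 18.0000
seg 3 [79.9°–113.8°] simple-harmonic, h=-7: full span → s += -7 → s = 11.0000
seg 4 [113.8°–156.8°] dwell: s stays 11.0000
seg 5 [156.8°–202.1°] simple-harmonic, h=-9: θ=191.4° here. β=34.6, B=45.3. -9/2·(1 − cos(π·0.7638)) = -7.8169 → s = 3.1831

3.1831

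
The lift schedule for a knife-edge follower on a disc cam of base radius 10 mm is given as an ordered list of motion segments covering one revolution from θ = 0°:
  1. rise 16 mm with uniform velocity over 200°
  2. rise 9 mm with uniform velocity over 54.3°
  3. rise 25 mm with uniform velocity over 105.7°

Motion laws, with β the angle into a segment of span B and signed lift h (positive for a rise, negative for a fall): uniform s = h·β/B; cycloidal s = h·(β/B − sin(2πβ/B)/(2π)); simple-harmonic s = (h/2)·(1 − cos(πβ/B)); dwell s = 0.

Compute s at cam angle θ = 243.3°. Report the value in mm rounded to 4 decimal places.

seg 1 [0°–200°] uniform, h=16: full span → s += 16 → s = 16.0000
seg 2 [200°–254.3°] uniform, h=9: θ=243.3° here. β=43.3, B=54.3. 9·43.3/54.3 = 7.1768 → s = 23.1768

23.1768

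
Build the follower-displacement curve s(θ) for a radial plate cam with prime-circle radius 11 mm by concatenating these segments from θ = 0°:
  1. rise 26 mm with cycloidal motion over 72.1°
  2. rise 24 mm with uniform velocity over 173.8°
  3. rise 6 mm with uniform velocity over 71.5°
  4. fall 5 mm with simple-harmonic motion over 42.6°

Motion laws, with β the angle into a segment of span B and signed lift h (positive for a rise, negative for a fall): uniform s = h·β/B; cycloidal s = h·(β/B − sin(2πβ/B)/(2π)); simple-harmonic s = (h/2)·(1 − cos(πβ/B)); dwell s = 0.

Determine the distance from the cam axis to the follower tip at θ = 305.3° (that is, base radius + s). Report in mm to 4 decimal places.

seg 1 [0°–72.1°] cycloidal, h=26: full span → s += 26 → s = 26.0000
seg 2 [72.1°–245.9°] uniform, h=24: full span → s += 24 → s = 50.0000
seg 3 [245.9°–317.4°] uniform, h=6: θ=305.3° here. β=59.4, B=71.5. 6·59.4/71.5 = 4.9846 → s = 54.9846
radial distance = base radius + s = 11 + 54.9846 = 65.9846

65.9846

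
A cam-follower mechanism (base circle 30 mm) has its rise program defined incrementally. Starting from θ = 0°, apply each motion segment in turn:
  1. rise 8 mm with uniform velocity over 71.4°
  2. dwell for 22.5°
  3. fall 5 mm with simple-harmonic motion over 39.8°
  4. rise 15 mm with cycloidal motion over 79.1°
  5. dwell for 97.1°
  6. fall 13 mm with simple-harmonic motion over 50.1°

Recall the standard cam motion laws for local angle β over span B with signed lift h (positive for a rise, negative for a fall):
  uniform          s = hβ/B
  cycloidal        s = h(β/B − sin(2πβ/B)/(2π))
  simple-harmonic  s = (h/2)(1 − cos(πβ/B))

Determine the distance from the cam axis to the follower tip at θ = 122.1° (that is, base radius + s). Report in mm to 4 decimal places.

seg 1 [0°–71.4°] uniform, h=8: full span → s += 8 → s = 8.0000
seg 2 [71.4°–93.9°] dwell: s stays 8.0000
seg 3 [93.9°–133.7°] simple-harmonic, h=-5: θ=122.1° here. β=28.2, B=39.8. -5/2·(1 − cos(π·0.7085)) = -4.0232 → s = 3.9768
radial distance = base radius + s = 30 + 3.9768 = 33.9768

33.9768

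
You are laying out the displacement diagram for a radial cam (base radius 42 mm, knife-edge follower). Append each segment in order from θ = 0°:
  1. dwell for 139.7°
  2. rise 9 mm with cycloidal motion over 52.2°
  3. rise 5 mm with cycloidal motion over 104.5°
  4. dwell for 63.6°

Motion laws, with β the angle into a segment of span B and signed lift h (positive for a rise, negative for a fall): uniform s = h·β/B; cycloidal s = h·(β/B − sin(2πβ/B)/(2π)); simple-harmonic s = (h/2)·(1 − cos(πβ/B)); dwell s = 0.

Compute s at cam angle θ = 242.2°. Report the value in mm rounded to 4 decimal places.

seg 1 [0°–139.7°] dwell: s stays 0.0000
seg 2 [139.7°–191.9°] cycloidal, h=9: full span → s += 9 → s = 9.0000
seg 3 [191.9°–296.4°] cycloidal, h=5: θ=242.2° here. β=50.3, B=104.5. 5·(0.4813 − sin(2π·0.4813)/(2π)) = 2.3136 → s = 11.3136

11.3136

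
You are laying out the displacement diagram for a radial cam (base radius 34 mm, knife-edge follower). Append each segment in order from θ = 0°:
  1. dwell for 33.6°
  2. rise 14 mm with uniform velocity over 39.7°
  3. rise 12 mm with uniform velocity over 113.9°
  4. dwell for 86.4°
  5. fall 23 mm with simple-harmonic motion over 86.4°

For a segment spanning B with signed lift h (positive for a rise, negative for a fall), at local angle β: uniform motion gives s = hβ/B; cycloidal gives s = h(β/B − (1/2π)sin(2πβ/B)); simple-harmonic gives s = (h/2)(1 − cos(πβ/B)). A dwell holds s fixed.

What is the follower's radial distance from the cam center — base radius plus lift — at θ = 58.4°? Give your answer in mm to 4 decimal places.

seg 1 [0°–33.6°] dwell: s stays 0.0000
seg 2 [33.6°–73.3°] uniform, h=14: θ=58.4° here. β=24.8, B=39.7. 14·24.8/39.7 = 8.7456 → s = 8.7456
radial distance = base radius + s = 34 + 8.7456 = 42.7456

42.7456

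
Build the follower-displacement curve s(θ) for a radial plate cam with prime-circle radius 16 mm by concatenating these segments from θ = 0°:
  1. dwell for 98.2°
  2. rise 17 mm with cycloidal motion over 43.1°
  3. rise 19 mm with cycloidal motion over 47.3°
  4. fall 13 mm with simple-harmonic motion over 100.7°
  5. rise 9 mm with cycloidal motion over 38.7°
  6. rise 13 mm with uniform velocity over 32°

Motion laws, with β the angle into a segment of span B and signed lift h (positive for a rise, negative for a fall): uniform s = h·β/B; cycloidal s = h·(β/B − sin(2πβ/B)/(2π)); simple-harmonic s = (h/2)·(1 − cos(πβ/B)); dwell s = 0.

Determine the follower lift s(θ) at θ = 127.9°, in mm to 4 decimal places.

seg 1 [0°–98.2°] dwell: s stays 0.0000
seg 2 [98.2°–141.3°] cycloidal, h=17: θ=127.9° here. β=29.7, B=43.1. 17·(0.6891 − sin(2π·0.6891)/(2π)) = 14.2245 → s = 14.2245

14.2245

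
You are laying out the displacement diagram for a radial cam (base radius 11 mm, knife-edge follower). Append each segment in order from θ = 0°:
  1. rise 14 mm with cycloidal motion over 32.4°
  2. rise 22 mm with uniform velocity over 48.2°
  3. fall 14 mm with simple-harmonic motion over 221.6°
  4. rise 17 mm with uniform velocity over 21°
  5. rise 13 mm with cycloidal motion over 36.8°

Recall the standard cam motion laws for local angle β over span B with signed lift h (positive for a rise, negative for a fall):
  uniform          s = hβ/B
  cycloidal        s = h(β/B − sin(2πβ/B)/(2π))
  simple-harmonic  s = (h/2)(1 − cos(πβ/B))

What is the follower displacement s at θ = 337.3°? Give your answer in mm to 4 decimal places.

seg 1 [0°–32.4°] cycloidal, h=14: full span → s += 14 → s = 14.0000
seg 2 [32.4°–80.6°] uniform, h=22: full span → s += 22 → s = 36.0000
seg 3 [80.6°–302.2°] simple-harmonic, h=-14: full span → s += -14 → s = 22.0000
seg 4 [302.2°–323.2°] uniform, h=17: full span → s += 17 → s = 39.0000
seg 5 [323.2°–360°] cycloidal, h=13: θ=337.3° here. β=14.1, B=36.8. 13·(0.3832 − sin(2π·0.3832)/(2π)) = 3.5948 → s = 42.5948

42.5948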